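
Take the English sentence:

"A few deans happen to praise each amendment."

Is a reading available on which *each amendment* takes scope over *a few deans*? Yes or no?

*each amendment* is inside a raising infinitive, which is transparent to QR (no CP barrier), so it behaves as a matrix argument.
Ordinary QR to a clause-peripheral position gives the wide-scope LF for the lower DP.

Yes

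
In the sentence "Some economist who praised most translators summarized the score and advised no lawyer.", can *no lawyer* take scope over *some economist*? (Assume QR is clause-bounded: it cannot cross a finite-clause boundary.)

*no lawyer* is embedded in one conjunct of the coordinate structure (*advised no lawyer*).
Coordinate structures are islands for non-across-the-board movement, QR included.
There is no licit LF on which *no lawyer* c-commands *some economist*.

No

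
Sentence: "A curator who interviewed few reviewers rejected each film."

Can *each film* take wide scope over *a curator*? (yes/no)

Yes

The relative clause *who interviewed few reviewers* modifies *a curator*, but *each film* is not inside that relative clause — it is an argument of the matrix verb.
With no island boundary between them, the object can take inverse scope over the subject via ordinary QR within the clause.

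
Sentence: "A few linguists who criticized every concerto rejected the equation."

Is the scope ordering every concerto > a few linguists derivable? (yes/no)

*every concerto* occurs within the relative clause *who criticized every concerto*.
Relative clauses are scope islands: a quantifier cannot QR out of a relative clause to take scope in the matrix clause.
So *every concerto* cannot raise high enough to outscope *a few linguists*; only the surface ordering *a few linguists* > *every concerto* is available.

No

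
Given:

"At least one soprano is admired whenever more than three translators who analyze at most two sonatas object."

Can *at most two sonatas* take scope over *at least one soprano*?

No

*at most two sonatas* occurs within the relative clause *who analyze at most two sonatas*, which is itself inside the adjunct *whenever more than three translators who analyze at most two sonatas object*.
Two island boundaries intervene — the relative clause and the adjunct. Either alone would block QR.
So *at most two sonatas* cannot raise high enough to outscope *at least one soprano*; only the surface ordering *at least one soprano* > *at most two sonatas* is available.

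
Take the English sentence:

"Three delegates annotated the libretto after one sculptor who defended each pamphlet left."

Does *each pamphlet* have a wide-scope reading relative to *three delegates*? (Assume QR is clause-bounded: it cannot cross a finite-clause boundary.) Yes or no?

*each pamphlet* sits inside the relative clause *who defended each pamphlet*, which is itself inside the adjunct *after one sculptor who defended each pamphlet left*.
Nested islands: the RC island is itself inside an adjunct island, so wide scope is doubly excluded.
So *each pamphlet* cannot raise high enough to outscope *three delegates*; only the surface ordering *three delegates* > *each pamphlet* is available.

No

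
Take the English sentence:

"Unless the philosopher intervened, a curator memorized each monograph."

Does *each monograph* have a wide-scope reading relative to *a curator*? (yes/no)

Yes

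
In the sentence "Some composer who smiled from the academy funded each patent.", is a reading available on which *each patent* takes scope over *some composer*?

The relative clause *who smiled from the academy* modifies *some composer*, but *each patent* is not inside that relative clause — it is an argument of the matrix verb.
Ordinary QR to a clause-peripheral position gives the wide-scope LF for the lower DP.

Yes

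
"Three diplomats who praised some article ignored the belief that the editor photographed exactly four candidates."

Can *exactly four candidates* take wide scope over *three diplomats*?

The target quantifier *exactly four candidates* is part of the complex NP *the belief that the editor photographed exactly four candidates*.
A that-clause complement to a noun is an island; QR cannot cross the NP boundary.
Hence only narrow scope for *exactly four candidates* (under *three diplomats*) survives.

No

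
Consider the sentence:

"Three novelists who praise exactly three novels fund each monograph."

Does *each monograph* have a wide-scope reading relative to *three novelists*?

The relative clause *who praise exactly three novels* modifies *three novelists*, but *each monograph* is not inside that relative clause — it is an argument of the matrix verb.
QR within a single clause is free, so the lower quantifier may take scope over the higher one.

Yes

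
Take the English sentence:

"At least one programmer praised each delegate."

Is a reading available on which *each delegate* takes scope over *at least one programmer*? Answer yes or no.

Yes

*each delegate* and *at least one programmer* are in the same minimal clause.
Since no island is crossed, the inverse ordering is licensed alongside surface scope.
Both orderings are possible: *at least one programmer* > *each delegate* and *each delegate* > *at least one programmer*.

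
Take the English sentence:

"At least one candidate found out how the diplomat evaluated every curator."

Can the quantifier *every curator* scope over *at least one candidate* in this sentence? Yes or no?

No

The DP *every curator* is contained in the embedded question *how the diplomat evaluated every curator*.
QR across an interrogative CP boundary is ruled out as a wh-island violation.
So *every curator* cannot raise high enough to outscope *at least one candidate*; only the surface ordering *at least one candidate* > *every curator* is available.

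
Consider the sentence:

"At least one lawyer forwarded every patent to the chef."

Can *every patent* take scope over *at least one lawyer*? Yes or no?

Yes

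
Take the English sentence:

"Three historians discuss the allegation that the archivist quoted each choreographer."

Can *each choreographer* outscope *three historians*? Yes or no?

No

*each choreographer* is embedded in the complex NP *the allegation that the archivist quoted each choreographer*.
The Complex NP Constraint bars QR out of the complement clause of a noun.
So the wide-scope reading for *each choreographer* is blocked.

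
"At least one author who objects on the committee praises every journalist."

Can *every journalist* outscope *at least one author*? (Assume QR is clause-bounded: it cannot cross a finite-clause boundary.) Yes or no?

Although the sentence contains a relative clause (*who objects on the committee*), *every journalist* is outside it, in the matrix VP.
No island intervenes, so both surface and inverse scope are derivable.

Yes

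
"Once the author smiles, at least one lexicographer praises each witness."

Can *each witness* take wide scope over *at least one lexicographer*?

Although there is an adjunct clause, *each witness* is in the main clause, not inside the adjunct.
Clause-internal QR can adjoin the lower DP above the subject, yielding the inverse reading.
The sentence is scopally ambiguous between *at least one lexicographer* > *each witness* and *each witness* > *at least one lexicographer*.

Yes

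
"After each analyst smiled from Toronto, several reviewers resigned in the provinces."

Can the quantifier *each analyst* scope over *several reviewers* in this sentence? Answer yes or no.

No

*each analyst* sits inside the adjunct clause *after each analyst smiled from Toronto*.
Scope out of an adjunct clause is unavailable: QR respects the adjunct-island constraint.
*each analyst* > *several reviewers* would require crossing that boundary, which is illicit.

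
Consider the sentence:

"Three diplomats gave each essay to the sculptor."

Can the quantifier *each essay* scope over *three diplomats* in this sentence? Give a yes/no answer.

*each essay* and *three diplomats* are in the same minimal clause.
Nothing blocks QR of the lower DP to a position above the higher one, so inverse scope is available.

Yes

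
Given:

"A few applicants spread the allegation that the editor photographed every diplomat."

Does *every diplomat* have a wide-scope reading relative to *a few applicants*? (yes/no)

No

*every diplomat* occurs within the complex NP *the allegation that the editor photographed every diplomat*.
The Complex NP Constraint bars QR out of the complement clause of a noun.
So *every diplomat* cannot raise to a position above *a few applicants*.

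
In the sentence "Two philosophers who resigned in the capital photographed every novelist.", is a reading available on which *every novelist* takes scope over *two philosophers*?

Although the sentence contains a relative clause (*who resigned in the capital*), *every novelist* is outside it, in the matrix VP.
Since no island is crossed, the inverse ordering is licensed alongside surface scope.
So *every novelist* > *two philosophers* is among the available readings.

Yes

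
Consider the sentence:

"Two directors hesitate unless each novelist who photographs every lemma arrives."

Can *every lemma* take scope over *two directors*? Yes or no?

No

The DP *every lemma* is contained in the relative clause *who photographs every lemma*, which is itself inside the adjunct *unless each novelist who photographs every lemma arrives*.
Even if one barrier were somehow void, the other would still block QR.
So the wide-scope reading for *every lemma* is blocked.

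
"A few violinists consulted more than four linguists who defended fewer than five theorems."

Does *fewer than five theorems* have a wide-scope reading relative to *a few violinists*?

*fewer than five theorems* is embedded in the relative clause *who defended fewer than five theorems* modifying *more than four linguists*.
Quantifiers inside a relative clause are trapped there; the RC boundary blocks QR.
There is no licit LF on which *fewer than five theorems* c-commands *a few violinists*.

No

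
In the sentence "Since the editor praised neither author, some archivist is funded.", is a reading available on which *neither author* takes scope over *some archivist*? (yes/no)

*neither author* occurs within the adjunct clause *since the editor praised neither author*.
Adverbial clauses are not L-marked, so they are barriers for QR — the quantifier cannot escape the adjunct.
So the wide-scope reading for *neither author* is blocked.

No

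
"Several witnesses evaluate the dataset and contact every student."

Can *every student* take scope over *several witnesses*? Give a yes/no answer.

No

Structurally, *every student* is inside one conjunct of the coordinate structure (*contact every student*).
Coordinate structures are islands for non-across-the-board movement, QR included.
*every student* > *several witnesses* would require crossing that boundary, which is illicit.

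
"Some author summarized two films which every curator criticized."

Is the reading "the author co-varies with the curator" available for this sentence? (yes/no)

No

The described interpretation is the *every curator* > *some author* scoping.
The target quantifier *every curator* is part of the relative clause *which every curator criticized* modifying *two films*.
Quantifiers inside a relative clause are trapped there; the RC boundary blocks QR.
*every curator* is confined to the island and cannot take scope over *some author*.
(Only the surface reading survives: one fixed author with respect to all the relevant curators.)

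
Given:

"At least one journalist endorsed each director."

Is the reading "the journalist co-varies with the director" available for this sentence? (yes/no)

Yes

That reading corresponds to *each director* > *at least one journalist*.
*each director* is the matrix object and *at least one journalist* the matrix subject; the two are clausemates.
Nothing blocks QR of the lower DP to a position above the higher one, so inverse scope is available.
The sentence is scopally ambiguous between *at least one journalist* > *each director* and *each director* > *at least one journalist*.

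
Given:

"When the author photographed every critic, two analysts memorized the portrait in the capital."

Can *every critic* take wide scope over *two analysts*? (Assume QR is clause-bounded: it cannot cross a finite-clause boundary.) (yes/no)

The DP *every critic* is contained in the adjunct clause *when the author photographed every critic*.
Adjuncts are opaque for quantifier raising; a quantifier in an adjunct stays inside it.
There is no licit LF on which *every critic* c-commands *two analysts*.

No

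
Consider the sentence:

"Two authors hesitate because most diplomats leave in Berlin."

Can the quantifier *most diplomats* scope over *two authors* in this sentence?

No

Structurally, *most diplomats* is inside the adjunct clause *because most diplomats leave in Berlin*.
Adverbial clauses are not L-marked, so they are barriers for QR — the quantifier cannot escape the adjunct.
So *most diplomats* cannot raise high enough to outscope *two authors*; only the surface ordering *two authors* > *most diplomats* is available.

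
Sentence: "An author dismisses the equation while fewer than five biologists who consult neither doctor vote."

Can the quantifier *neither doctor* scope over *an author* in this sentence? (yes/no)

The target quantifier *neither doctor* is part of the relative clause *who consult neither doctor*, which is itself inside the adjunct *while fewer than five biologists who consult neither doctor vote*.
Even if one barrier were somehow void, the other would still block QR.
Hence only narrow scope for *neither doctor* (under *an author*) survives.
(Only the surface reading survives: one fixed author with respect to all the relevant doctors.)

No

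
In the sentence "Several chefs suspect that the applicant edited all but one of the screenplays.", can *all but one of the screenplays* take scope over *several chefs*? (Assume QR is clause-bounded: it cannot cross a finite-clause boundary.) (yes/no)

No

*all but one of the screenplays* occurs within the finite complement clause *that the applicant edited all but one of the screenplays*.
Given the clause-boundedness assumption, QR cannot cross the finite CP into the matrix.
Hence only narrow scope for *all but one of the screenplays* (under *several chefs*) survives.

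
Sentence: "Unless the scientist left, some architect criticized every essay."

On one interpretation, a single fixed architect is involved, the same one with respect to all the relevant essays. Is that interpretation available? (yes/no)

Yes

This is the *some architect* > *every essay* reading.
Surface scope (*some architect* > *every essay*) is always derivable; islands only block QR, not in-situ interpretation.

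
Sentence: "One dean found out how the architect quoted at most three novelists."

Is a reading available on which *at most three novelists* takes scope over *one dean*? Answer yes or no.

*at most three novelists* sits inside the embedded question *how the architect quoted at most three novelists*.
QR across an interrogative CP boundary is ruled out as a wh-island violation.
So *at most three novelists* cannot raise high enough to outscope *one dean*; only the surface ordering *one dean* > *at most three novelists* is available.

No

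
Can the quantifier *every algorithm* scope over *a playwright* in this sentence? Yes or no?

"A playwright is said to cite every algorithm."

Infinitival complements of raising predicates do not block QR; *every algorithm* and *a playwright* are effectively clausemates.
Ordinary QR to a clause-peripheral position gives the wide-scope LF for the lower DP.

Yes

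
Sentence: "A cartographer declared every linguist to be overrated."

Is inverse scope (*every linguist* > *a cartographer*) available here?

Yes

This is an ECM construction: *every linguist* is the infinitival subject, Case-marked by the matrix verb, and the infinitive is transparent for QR.
QR within a single clause is free, so the lower quantifier may take scope over the higher one.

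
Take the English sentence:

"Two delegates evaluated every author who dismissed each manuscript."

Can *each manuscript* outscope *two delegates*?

*each manuscript* occurs within the relative clause *who dismissed each manuscript* modifying *every author*.
The relative clause forms an island for QR, so the quantifier is confined to the head noun's restrictor.
Hence only narrow scope for *each manuscript* (under *two delegates*) survives.

No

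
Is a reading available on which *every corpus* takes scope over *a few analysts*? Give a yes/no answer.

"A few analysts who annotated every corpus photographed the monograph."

No

The target quantifier *every corpus* is part of the relative clause *who annotated every corpus*.
A relative clause is a scope island — quantifier raising cannot cross its boundary.
*every corpus* > *a few analysts* would require crossing that boundary, which is illicit.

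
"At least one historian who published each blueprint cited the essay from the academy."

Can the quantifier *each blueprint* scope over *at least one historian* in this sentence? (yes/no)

No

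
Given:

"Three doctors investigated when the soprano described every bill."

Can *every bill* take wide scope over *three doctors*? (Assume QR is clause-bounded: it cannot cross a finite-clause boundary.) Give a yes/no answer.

The DP *every bill* is contained in the embedded question *when the soprano described every bill*.
QR across an interrogative CP boundary is ruled out as a wh-island violation.
So *every bill* cannot raise high enough to outscope *three doctors*; only the surface ordering *three doctors* > *every bill* is available.

No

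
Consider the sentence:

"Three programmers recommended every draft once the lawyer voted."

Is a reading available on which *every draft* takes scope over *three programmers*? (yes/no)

*every draft* is a matrix argument; the adjunct is an island but the target quantifier is outside it.
No island intervenes, so both surface and inverse scope are derivable.
So *every draft* > *three programmers* is among the available readings.

Yes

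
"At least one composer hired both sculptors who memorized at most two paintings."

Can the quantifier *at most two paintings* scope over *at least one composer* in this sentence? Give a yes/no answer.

No

*at most two paintings* sits inside the relative clause *who memorized at most two paintings* modifying *both sculptors*.
Quantifiers inside a relative clause are trapped there; the RC boundary blocks QR.
*at most two paintings* is confined to the island and cannot take scope over *at least one composer*.
(Only the surface reading survives: one fixed composer with respect to all the relevant paintings.)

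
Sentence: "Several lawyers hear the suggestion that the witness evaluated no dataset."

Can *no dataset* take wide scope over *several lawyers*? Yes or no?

No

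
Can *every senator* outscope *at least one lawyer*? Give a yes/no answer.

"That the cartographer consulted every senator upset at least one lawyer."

Structurally, *every senator* is inside the sentential subject *that the cartographer consulted every senator*.
The subject-island constraint blocks QR out of a clausal subject.
*every senator* > *at least one lawyer* would require crossing that boundary, which is illicit.

No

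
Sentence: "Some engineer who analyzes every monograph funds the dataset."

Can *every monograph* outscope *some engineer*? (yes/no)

No

The DP *every monograph* is contained in the relative clause *who analyzes every monograph*.
Relative clauses block scope extraction: QR cannot target a position outside the modified NP.
So *every monograph* cannot raise high enough to outscope *some engineer*; only the surface ordering *some engineer* > *every monograph* is available.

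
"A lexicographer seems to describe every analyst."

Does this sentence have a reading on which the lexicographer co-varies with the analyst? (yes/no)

Yes

The paraphrase describes the scope ordering *every analyst* > *a lexicographer*.
Raising constructions are monoclausal for scope purposes; *every analyst* is not separated from *a lexicographer* by any island.
Nothing blocks QR of the lower DP to a position above the higher one, so inverse scope is available.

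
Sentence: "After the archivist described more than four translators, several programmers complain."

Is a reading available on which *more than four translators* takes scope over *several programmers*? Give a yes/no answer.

No

The target quantifier *more than four translators* is part of the adjunct clause *after the archivist described more than four translators*.
Scope out of an adjunct clause is unavailable: QR respects the adjunct-island constraint.
*more than four translators* is confined to the island and cannot take scope over *several programmers*.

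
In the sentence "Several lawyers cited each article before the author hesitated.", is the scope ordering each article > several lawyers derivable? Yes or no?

Yes

Although there is an adjunct clause, *each article* is in the main clause, not inside the adjunct.
QR within a single clause is free, so the lower quantifier may take scope over the higher one.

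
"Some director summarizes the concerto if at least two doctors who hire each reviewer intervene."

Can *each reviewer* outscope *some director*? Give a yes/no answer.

Structurally, *each reviewer* is inside the relative clause *who hire each reviewer*, which is itself inside the adjunct *if at least two doctors who hire each reviewer intervene*.
Even if one barrier were somehow void, the other would still block QR.
*each reviewer* > *some director* would require crossing that boundary, which is illicit.

No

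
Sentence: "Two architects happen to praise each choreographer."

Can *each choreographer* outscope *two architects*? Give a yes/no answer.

Yes

Raising constructions are monoclausal for scope purposes; *each choreographer* is not separated from *two architects* by any island.
QR within a single clause is free, so the lower quantifier may take scope over the higher one.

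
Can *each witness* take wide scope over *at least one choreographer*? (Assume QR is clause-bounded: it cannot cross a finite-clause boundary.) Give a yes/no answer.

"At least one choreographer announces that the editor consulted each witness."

The DP *each witness* is contained in the finite complement clause *that the editor consulted each witness*.
QR is clause-bounded, so the finite complement is a scope island for the embedded quantifier.
*each witness* > *at least one choreographer* would require crossing that boundary, which is illicit.
(Only the surface reading survives: one fixed choreographer with respect to all the relevant witnesses.)

No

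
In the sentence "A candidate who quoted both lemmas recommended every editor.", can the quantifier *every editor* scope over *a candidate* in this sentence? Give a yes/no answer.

Although the sentence contains a relative clause (*who quoted both lemmas*), *every editor* is outside it, in the matrix VP.
Ordinary QR to a clause-peripheral position gives the wide-scope LF for the lower DP.

Yes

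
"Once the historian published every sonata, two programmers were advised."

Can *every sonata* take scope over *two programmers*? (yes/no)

Structurally, *every sonata* is inside the adjunct clause *once the historian published every sonata*.
Adverbial clauses are not L-marked, so they are barriers for QR — the quantifier cannot escape the adjunct.
The ordering *every sonata* > *two programmers* is therefore underivable.

No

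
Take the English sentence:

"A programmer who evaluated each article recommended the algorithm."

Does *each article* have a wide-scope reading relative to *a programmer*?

Structurally, *each article* is inside the relative clause *who evaluated each article*.
Quantifiers inside a relative clause are trapped there; the RC boundary blocks QR.
Hence only narrow scope for *each article* (under *a programmer*) survives.

No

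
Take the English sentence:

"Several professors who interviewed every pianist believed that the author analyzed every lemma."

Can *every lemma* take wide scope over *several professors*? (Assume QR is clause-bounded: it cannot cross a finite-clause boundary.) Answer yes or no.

*every lemma* occurs within the finite complement clause *that the author analyzed every lemma*.
Given the clause-boundedness assumption, QR cannot cross the finite CP into the matrix.
So *every lemma* cannot raise high enough to outscope *several professors*; only the surface ordering *several professors* > *every lemma* is available.

No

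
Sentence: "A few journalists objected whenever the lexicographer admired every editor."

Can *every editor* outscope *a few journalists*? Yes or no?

*every editor* occurs within the adjunct clause *whenever the lexicographer admired every editor*.
Adjunct clauses are scope islands: a quantifier inside an adjunct cannot raise into the matrix clause.
*every editor* > *a few journalists* would require crossing that boundary, which is illicit.

No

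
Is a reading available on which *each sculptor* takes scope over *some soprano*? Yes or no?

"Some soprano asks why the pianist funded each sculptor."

No

*each sculptor* is embedded in the embedded question *why the pianist funded each sculptor*.
The wh-island constraint blocks QR out of an embedded interrogative.
So *each sculptor* cannot raise to a position above *some soprano*.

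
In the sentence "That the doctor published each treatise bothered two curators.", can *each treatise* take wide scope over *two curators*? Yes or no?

No

*each treatise* sits inside the sentential subject *that the doctor published each treatise*.
The Sentential Subject Constraint rules out raising the quantifier out of the that-clause subject.
The ordering *each treatise* > *two curators* is therefore underivable.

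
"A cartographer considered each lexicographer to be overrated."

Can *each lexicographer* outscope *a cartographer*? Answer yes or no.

This is an ECM construction: *each lexicographer* is the infinitival subject, Case-marked by the matrix verb, and the infinitive is transparent for QR.
Ordinary QR to a clause-peripheral position gives the wide-scope LF for the lower DP.
Both orderings are possible: *a cartographer* > *each lexicographer* and *each lexicographer* > *a cartographer*.

Yes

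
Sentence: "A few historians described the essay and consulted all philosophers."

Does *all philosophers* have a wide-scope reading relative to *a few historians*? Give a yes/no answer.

No

The target quantifier *all philosophers* is part of one conjunct of the coordinate structure (*consulted all philosophers*).
Coordinate structures are islands for non-across-the-board movement, QR included.
*all philosophers* is confined to the island and cannot take scope over *a few historians*.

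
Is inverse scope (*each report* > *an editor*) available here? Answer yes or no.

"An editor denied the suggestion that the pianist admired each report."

*each report* occurs within the complex NP *the suggestion that the pianist admired each report*.
A that-clause complement to a noun is an island; QR cannot cross the NP boundary.
So *each report* cannot raise high enough to outscope *an editor*; only the surface ordering *an editor* > *each report* is available.

No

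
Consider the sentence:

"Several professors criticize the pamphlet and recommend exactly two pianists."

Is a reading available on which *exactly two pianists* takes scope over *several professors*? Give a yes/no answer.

No

*exactly two pianists* sits inside one conjunct of the coordinate structure (*recommend exactly two pianists*).
The Coordinate Structure Constraint blocks movement (including QR) out of a single conjunct.
The inverse ordering *exactly two pianists* > *several professors* is therefore underivable.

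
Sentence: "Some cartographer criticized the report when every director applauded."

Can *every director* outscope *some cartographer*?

Structurally, *every director* is inside the adjunct clause *when every director applauded*.
Adjuncts are opaque for quantifier raising; a quantifier in an adjunct stays inside it.
So *every director* cannot raise to a position above *some cartographer*.

No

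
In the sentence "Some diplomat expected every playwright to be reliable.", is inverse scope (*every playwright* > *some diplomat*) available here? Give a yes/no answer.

The ECM infinitive is scope-transparent — *every playwright* is free to raise above *some diplomat*.
QR within a single clause is free, so the lower quantifier may take scope over the higher one.

Yes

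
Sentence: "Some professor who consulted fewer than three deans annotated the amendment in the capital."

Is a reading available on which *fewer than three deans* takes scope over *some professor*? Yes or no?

No

*fewer than three deans* occurs within the relative clause *who consulted fewer than three deans*.
Relative clauses are scope islands: a quantifier cannot QR out of a relative clause to take scope in the matrix clause.
The inverse ordering *fewer than three deans* > *some professor* is therefore underivable.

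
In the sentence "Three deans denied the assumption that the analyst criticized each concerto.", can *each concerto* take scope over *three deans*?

The DP *each concerto* is contained in the complex NP *the assumption that the analyst criticized each concerto*.
Noun-complement clauses are scope islands (the Complex NP Constraint): a quantifier inside one cannot scope into the matrix.
The inverse ordering *each concerto* > *three deans* is therefore underivable.

No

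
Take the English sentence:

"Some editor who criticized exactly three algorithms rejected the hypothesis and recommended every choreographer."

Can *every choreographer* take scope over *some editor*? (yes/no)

*every choreographer* sits inside one conjunct of the coordinate structure (*recommended every choreographer*).
The Coordinate Structure Constraint blocks movement (including QR) out of a single conjunct.
So *every choreographer* cannot raise to a position above *some editor*.

No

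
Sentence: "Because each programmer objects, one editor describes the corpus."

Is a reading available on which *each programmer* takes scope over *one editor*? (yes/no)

Structurally, *each programmer* is inside the adjunct clause *because each programmer objects*.
Since the clause is an adjunct (not a complement), the Adjunct Condition blocks QR across its edge.
*each programmer* > *one editor* would require crossing that boundary, which is illicit.

No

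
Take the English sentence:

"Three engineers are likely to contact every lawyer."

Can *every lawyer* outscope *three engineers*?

Infinitival complements of raising predicates do not block QR; *every lawyer* and *three engineers* are effectively clausemates.
Since no island is crossed, the inverse ordering is licensed alongside surface scope.

Yes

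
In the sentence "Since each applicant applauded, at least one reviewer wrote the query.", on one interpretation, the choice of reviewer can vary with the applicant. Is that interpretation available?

The described interpretation is the *each applicant* > *at least one reviewer* scoping.
The DP *each applicant* is contained in the adjunct clause *since each applicant applauded*.
Adverbial clauses are not L-marked, so they are barriers for QR — the quantifier cannot escape the adjunct.
*each applicant* > *at least one reviewer* would require crossing that boundary, which is illicit.

No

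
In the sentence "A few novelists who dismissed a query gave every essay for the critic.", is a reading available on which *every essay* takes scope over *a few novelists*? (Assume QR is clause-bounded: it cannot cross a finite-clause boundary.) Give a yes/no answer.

Yes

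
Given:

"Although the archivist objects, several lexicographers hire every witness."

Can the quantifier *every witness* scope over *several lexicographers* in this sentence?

Yes

Although there is an adjunct clause, *every witness* is in the main clause, not inside the adjunct.
Nothing blocks QR of the lower DP to a position above the higher one, so inverse scope is available.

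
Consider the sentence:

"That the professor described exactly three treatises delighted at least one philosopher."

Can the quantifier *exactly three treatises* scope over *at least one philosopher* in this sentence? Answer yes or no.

*exactly three treatises* occurs within the sentential subject *that the professor described exactly three treatises*.
Clausal subjects are scope islands; QR from inside the subject into the matrix is barred.
*exactly three treatises* > *at least one philosopher* would require crossing that boundary, which is illicit.

No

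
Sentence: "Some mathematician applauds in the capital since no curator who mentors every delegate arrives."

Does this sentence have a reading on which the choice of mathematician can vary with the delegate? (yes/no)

No

This is the *every delegate* > *some mathematician* reading.
The target quantifier *every delegate* is part of the relative clause *who mentors every delegate*, which is itself inside the adjunct *since no curator who mentors every delegate arrives*.
The quantifier would have to escape first the RC and then the adjunct — two independent island violations.
The inverse ordering *every delegate* > *some mathematician* is therefore underivable.
(Only the surface reading survives: one fixed mathematician with respect to all the relevant delegates.)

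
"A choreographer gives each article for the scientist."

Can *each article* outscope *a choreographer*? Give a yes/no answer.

*a choreographer* and *each article* are co-arguments of the matrix verb, with nothing but a clause-internal boundary between them.
Clause-internal QR can adjoin the lower DP above the subject, yielding the inverse reading.
The sentence is scopally ambiguous between *a choreographer* > *each article* and *each article* > *a choreographer*.

Yes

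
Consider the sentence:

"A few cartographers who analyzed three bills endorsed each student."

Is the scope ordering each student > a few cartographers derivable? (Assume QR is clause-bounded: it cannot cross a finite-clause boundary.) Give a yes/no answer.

Although the sentence contains a relative clause (*who analyzed three bills*), *each student* is outside it, in the matrix VP.
No island intervenes, so both surface and inverse scope are derivable.
Both orderings are possible: *a few cartographers* > *each student* and *each student* > *a few cartographers*.

Yes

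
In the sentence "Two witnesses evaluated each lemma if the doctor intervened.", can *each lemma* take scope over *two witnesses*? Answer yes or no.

Yes

Although there is an adjunct clause, *each lemma* is in the main clause, not inside the adjunct.
QR within a single clause is free, so the lower quantifier may take scope over the higher one.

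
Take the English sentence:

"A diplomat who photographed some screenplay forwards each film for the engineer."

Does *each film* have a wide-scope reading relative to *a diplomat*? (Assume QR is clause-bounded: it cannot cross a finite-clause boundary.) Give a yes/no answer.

The relative clause *who photographed some screenplay* modifies *a diplomat*, but *each film* is not inside that relative clause — it is an argument of the matrix verb.
Ordinary QR to a clause-peripheral position gives the wide-scope LF for the lower DP.
Both orderings are possible: *a diplomat* > *each film* and *each film* > *a diplomat*.

Yes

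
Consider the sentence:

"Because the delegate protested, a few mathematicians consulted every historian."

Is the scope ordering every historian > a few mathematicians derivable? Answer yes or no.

Although there is an adjunct clause, *every historian* is in the main clause, not inside the adjunct.
Since no island is crossed, the inverse ordering is licensed alongside surface scope.
Both orderings are possible: *a few mathematicians* > *every historian* and *every historian* > *a few mathematicians*.

Yes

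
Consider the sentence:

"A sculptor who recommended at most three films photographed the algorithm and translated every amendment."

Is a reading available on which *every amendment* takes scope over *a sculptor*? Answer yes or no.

*every amendment* is embedded in one conjunct of the coordinate structure (*translated every amendment*).
Asymmetric QR out of one conjunct violates the Coordinate Structure Constraint.
*every amendment* is confined to the island and cannot take scope over *a sculptor*.
(Only the surface reading survives: one fixed sculptor with respect to all the relevant amendments.)

No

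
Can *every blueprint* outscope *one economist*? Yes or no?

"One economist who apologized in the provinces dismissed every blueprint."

Yes

The RC *who apologized in the provinces* is an island, but *every blueprint* is not inside it — it is the matrix object, a clausemate of *one economist*.
Ordinary QR to a clause-peripheral position gives the wide-scope LF for the lower DP.
The sentence is scopally ambiguous between *one economist* > *every blueprint* and *every blueprint* > *one economist*.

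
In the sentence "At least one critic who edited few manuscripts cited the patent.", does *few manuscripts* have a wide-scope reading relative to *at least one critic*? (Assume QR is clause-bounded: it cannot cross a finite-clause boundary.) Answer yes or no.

No

The DP *few manuscripts* is contained in the relative clause *who edited few manuscripts*.
A relative clause is a scope island — quantifier raising cannot cross its boundary.
So *few manuscripts* cannot raise to a position above *at least one critic*.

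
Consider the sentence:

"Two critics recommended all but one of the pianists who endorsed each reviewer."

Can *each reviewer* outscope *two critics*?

No

The target quantifier *each reviewer* is part of the relative clause *who endorsed each reviewer* modifying *all but one of the pianists*.
Relative clauses block scope extraction: QR cannot target a position outside the modified NP.
The inverse ordering *each reviewer* > *two critics* is therefore underivable.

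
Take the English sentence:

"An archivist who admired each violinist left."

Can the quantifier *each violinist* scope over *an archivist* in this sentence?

*each violinist* occurs within the relative clause *who admired each violinist*.
Relative clauses block scope extraction: QR cannot target a position outside the modified NP.
Hence only narrow scope for *each violinist* (under *an archivist*) survives.

No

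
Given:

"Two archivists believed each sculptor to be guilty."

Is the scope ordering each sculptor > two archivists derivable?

The ECM infinitive is scope-transparent — *each sculptor* is free to raise above *two archivists*.
Nothing blocks QR of the lower DP to a position above the higher one, so inverse scope is available.
Both orderings are possible: *two archivists* > *each sculptor* and *each sculptor* > *two archivists*.

Yes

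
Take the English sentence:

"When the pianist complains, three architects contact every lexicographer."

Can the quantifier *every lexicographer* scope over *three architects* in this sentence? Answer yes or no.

Yes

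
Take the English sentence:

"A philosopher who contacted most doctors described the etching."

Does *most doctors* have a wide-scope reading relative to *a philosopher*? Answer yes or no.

The DP *most doctors* is contained in the relative clause *who contacted most doctors*.
Relative clauses block scope extraction: QR cannot target a position outside the modified NP.
So the wide-scope reading for *most doctors* is blocked.

No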